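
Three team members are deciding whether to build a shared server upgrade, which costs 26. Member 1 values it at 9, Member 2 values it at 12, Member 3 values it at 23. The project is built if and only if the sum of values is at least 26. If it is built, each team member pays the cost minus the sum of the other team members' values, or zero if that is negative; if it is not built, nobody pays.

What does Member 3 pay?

Total value 44 ≥ cost 26, so the project is built.
The other team members' values sum to 21.
Cost minus that sum is 26 - 21 = 5.

5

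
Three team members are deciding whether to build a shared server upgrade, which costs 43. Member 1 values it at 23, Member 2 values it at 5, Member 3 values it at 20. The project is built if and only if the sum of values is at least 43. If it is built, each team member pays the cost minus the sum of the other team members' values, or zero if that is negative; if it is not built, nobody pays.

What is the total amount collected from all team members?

33

Total value 48 ≥ cost 43, so it is built.
Member 1: others sum to 25; max(0, 43 - 25) = 18.
Member 2: others sum to 43; max(0, 43 - 43) = 0.
Member 3: others sum to 28; max(0, 43 - 28) = 15.
Total collected = 18 + 0 + 15 = 33.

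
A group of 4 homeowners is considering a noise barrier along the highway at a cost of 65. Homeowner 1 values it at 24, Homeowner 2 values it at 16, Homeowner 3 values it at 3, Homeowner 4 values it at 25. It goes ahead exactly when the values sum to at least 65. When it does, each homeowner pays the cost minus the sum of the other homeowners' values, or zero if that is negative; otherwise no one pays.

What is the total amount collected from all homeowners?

56

Total value 68 ≥ cost 65, so it is built.
Homeowner 1: others sum to 44; max(0, 65 - 44) = 21.
Homeowner 2: others sum to 52; max(0, 65 - 52) = 13.
Homeowner 3: others sum to 65; max(0, 65 - 65) = 0.
Homeowner 4: others sum to 43; max(0, 65 - 43) = 22.
Total collected = 21 + 13 + 0 + 22 = 56.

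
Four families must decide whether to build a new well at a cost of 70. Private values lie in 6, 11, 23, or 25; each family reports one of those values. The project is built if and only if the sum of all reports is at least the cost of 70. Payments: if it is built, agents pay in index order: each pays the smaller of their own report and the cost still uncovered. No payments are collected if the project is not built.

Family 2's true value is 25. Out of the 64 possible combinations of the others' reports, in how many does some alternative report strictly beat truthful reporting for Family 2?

Others report (6, 23, 23): truth gives 0; report 23 gives 2 > 0. Violating.
Others report (6, 23, 25): truth gives 0; report 23 gives 2 > 0. Violating.
Others report (6, 25, 23): truth gives 0; report 23 gives 2 > 0. Violating.
Others report (6, 25, 25): truth gives 0; report 23 gives 2 > 0. Violating.
Others report (6, 6, 6): truth gives 0; no alternative beats it.
Others report (6, 6, 11): truth gives 0; no alternative beats it.
(Checking all 64 profiles: 35 have a profitable deviation, 29 do not.)

35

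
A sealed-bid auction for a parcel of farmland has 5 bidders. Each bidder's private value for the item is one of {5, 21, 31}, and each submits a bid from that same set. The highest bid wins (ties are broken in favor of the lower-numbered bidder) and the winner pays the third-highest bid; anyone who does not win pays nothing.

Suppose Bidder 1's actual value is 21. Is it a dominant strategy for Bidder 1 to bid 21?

Consider the case where Bidder 2 bids 5, Bidder 3 bids 5, Bidder 4 bids 5 and Bidder 5 bids 31.
Truthful bid 21: loses, pays 0, utility 0.
Bid 31 instead: wins, pays 5, utility 21 - 5 = 16.
Since 16 > 0, bidding 31 is strictly better here, so truthful bidding is not dominant.

No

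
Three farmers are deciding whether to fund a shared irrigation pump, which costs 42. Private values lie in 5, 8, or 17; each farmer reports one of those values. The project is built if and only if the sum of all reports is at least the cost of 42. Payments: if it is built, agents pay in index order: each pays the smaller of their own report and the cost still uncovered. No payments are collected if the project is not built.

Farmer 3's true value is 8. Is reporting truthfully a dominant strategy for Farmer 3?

Yes

Check each profile of the others' reports and compare truth against every alternative report.
Others report (5, 5): truth gives 0, best alternative gives 0.
Others report (5, 8): truth gives 0, best alternative gives 0.
Others report (5, 17): truth gives 0, best alternative gives 0.
Others report (8, 5): truth gives 0, best alternative gives 0.
Others report (8, 8): truth gives 0, best alternative gives 0.
Others report (8, 17): truth gives 0, best alternative gives 0.
(Remaining 3 profiles checked similarly; truth is weakly best in each.)
In every case the truthful report is at least as good as any alternative, so it is a dominant strategy.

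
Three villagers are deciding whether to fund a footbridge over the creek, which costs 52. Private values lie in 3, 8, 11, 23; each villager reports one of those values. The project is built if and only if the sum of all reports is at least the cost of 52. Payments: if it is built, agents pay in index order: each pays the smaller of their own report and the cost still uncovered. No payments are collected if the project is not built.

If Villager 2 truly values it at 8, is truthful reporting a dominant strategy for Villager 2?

Yes

Check each profile of the others' reports and compare truth against every alternative report.
Others report (3, 3): truth gives 0, best alternative gives 0.
Others report (3, 8): truth gives 0, best alternative gives 0.
Others report (3, 11): truth gives 0, best alternative gives 0.
Others report (3, 23): truth gives 0, best alternative gives 0.
Others report (8, 3): truth gives 0, best alternative gives 0.
Others report (8, 8): truth gives 0, best alternative gives 0.
(Remaining 10 profiles checked similarly; truth is weakly best in each.)
In every case the truthful report is at least as good as any alternative, so it is a dominant strategy.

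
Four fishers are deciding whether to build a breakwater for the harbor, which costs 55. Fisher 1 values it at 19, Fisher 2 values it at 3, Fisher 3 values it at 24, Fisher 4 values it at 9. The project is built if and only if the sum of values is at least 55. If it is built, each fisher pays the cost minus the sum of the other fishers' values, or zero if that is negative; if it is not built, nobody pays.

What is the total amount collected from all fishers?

Total value 55 ≥ cost 55, so it is built.
Fisher 1: others sum to 36; max(0, 55 - 36) = 19.
Fisher 2: others sum to 52; max(0, 55 - 52) = 3.
Fisher 3: others sum to 31; max(0, 55 - 31) = 24.
Fisher 4: others sum to 46; max(0, 55 - 46) = 9.
Total collected = 19 + 3 + 24 + 9 = 55.

55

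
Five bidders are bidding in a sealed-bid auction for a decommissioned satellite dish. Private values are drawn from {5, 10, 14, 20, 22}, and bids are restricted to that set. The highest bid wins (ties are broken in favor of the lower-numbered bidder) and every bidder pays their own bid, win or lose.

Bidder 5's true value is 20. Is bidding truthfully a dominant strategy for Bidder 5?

Consider the case where Bidder 1 bids 5, Bidder 2 bids 5, Bidder 3 bids 5 and Bidder 4 bids 5.
Truthful bid 20: wins, pays 20, utility 20 - 20 = 0.
Bid 10 instead: wins, pays 10, utility 20 - 10 = 10.
Since 10 > 0, bidding 10 is strictly better here, so truthful bidding is not dominant.

No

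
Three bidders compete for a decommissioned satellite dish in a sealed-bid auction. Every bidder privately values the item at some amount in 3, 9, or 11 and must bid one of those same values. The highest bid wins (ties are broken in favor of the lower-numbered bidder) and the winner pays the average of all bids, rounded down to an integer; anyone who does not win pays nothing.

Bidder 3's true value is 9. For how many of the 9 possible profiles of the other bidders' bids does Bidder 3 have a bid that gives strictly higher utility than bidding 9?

Others bid (3, 9): truth gives 0; bid 11 gives 2 > 0. Violating.
Others bid (9, 3): truth gives 0; bid 11 gives 2 > 0. Violating.
Others bid (3, 3): truth gives 4; no alternative beats it.
Others bid (3, 11): truth gives 0; no alternative beats it.
(Checking all 9 profiles: 2 have a profitable deviation, 7 do not.)

2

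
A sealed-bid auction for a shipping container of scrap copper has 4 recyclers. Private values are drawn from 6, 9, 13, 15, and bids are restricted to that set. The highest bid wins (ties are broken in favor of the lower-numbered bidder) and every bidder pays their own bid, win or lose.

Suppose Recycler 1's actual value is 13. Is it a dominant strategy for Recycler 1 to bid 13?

No

Consider the case where Recycler 2 bids 6, Recycler 3 bids 6 and Recycler 4 bids 6.
Truthful bid 13: wins, pays 13, utility 13 - 13 = 0.
Bid 6 instead: wins, pays 6, utility 13 - 6 = 7.
Since 7 > 0, bidding 6 is strictly better here, so truthful bidding is not dominant.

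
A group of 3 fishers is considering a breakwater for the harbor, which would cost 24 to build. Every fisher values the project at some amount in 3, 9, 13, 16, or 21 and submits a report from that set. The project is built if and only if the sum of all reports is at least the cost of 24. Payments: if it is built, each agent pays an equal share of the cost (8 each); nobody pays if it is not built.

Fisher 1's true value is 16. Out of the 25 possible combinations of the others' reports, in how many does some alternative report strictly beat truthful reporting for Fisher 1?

1

Others report (3, 3): truth gives 0; report 21 gives 8 > 0. Violating.
Others report (3, 9): truth gives 8; no alternative beats it.
Others report (3, 13): truth gives 8; no alternative beats it.
(Checking all 25 profiles: 1 has a profitable deviation, 24 do not.)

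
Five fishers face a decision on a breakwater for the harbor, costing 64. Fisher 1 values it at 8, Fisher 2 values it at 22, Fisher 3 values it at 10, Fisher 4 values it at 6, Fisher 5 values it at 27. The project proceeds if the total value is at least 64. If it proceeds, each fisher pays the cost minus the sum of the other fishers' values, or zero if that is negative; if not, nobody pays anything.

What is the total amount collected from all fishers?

32

Total value 73 ≥ cost 64, so it is built.
Fisher 1: others sum to 65; max(0, 64 - 65) = 0.
Fisher 2: others sum to 51; max(0, 64 - 51) = 13.
Fisher 3: others sum to 63; max(0, 64 - 63) = 1.
Fisher 4: others sum to 67; max(0, 64 - 67) = 0.
Fisher 5: others sum to 46; max(0, 64 - 46) = 18.
Total collected = 0 + 13 + 1 + 0 + 18 = 32.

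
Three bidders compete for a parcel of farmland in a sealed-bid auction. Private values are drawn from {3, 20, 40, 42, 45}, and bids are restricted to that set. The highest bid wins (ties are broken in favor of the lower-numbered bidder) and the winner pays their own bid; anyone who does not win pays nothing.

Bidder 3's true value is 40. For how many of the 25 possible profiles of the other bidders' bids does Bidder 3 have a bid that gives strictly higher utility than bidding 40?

Others bid (3, 3): truth gives 0; bid 20 gives 20 > 0. Violating.
Others bid (3, 20): truth gives 0; no alternative beats it.
Others bid (3, 40): truth gives 0; no alternative beats it.
(Checking all 25 profiles: 1 has a profitable deviation, 24 do not.)

1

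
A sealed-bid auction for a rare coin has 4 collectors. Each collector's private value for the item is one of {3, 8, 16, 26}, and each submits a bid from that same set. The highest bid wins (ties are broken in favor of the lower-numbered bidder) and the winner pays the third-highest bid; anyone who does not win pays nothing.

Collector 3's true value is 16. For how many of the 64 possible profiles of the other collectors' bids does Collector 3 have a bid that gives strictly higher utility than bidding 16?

Others bid (3, 3, 26): truth gives 0; bid 26 gives 13 > 0. Violating.
Others bid (3, 8, 26): truth gives 0; bid 26 gives 8 > 0. Violating.
Others bid (3, 16, 3): truth gives 0; bid 26 gives 13 > 0. Violating.
Others bid (3, 16, 8): truth gives 0; bid 26 gives 8 > 0. Violating.
Others bid (3, 3, 3): truth gives 13; no alternative beats it.
Others bid (3, 3, 8): truth gives 13; no alternative beats it.
(Checking all 64 profiles: 12 have a profitable deviation, 52 do not.)

12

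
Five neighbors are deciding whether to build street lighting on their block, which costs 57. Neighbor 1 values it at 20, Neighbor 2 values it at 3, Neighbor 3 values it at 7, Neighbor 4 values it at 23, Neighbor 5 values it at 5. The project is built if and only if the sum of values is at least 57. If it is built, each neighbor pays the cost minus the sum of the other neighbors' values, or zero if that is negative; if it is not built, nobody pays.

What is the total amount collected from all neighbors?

Total value 58 ≥ cost 57, so it is built.
Neighbor 1: others sum to 38; max(0, 57 - 38) = 19.
Neighbor 2: others sum to 55; max(0, 57 - 55) = 2.
Neighbor 3: others sum to 51; max(0, 57 - 51) = 6.
Neighbor 4: others sum to 35; max(0, 57 - 35) = 22.
Neighbor 5: others sum to 53; max(0, 57 - 53) = 4.
Total collected = 19 + 2 + 6 + 22 + 4 = 53.

53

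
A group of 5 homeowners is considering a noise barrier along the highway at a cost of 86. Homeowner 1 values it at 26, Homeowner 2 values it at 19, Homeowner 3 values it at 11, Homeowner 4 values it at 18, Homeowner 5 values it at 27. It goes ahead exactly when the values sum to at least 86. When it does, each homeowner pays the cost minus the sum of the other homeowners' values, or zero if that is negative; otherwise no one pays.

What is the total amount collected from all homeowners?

30

Total value 101 ≥ cost 86, so it is built.
Homeowner 1: others sum to 75; max(0, 86 - 75) = 11.
Homeowner 2: others sum to 82; max(0, 86 - 82) = 4.
Homeowner 3: others sum to 90; max(0, 86 - 90) = 0.
Homeowner 4: others sum to 83; max(0, 86 - 83) = 3.
Homeowner 5: others sum to 74; max(0, 86 - 74) = 12.
Total collected = 11 + 4 + 0 + 3 + 12 = 30.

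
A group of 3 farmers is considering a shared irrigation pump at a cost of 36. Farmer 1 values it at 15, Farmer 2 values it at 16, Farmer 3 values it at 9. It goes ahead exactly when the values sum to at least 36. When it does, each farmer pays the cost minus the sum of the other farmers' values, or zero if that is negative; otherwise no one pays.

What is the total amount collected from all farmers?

28

Total value 40 ≥ cost 36, so it is built.
Farmer 1: others sum to 25; max(0, 36 - 25) = 11.
Farmer 2: others sum to 24; max(0, 36 - 24) = 12.
Farmer 3: others sum to 31; max(0, 36 - 31) = 5.
Total collected = 11 + 12 + 5 = 28.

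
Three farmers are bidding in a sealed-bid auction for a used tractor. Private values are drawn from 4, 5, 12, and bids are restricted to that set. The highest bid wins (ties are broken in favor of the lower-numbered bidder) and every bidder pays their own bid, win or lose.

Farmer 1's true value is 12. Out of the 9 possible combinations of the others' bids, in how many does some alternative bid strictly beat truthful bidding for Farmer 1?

Others bid (4, 4): truth gives 0; bid 4 gives 8 > 0. Violating.
Others bid (4, 5): truth gives 0; bid 5 gives 7 > 0. Violating.
Others bid (5, 4): truth gives 0; bid 5 gives 7 > 0. Violating.
Others bid (5, 5): truth gives 0; bid 5 gives 7 > 0. Violating.
Others bid (4, 12): truth gives 0; no alternative beats it.
Others bid (5, 12): truth gives 0; no alternative beats it.
(Checking all 9 profiles: 4 have a profitable deviation, 5 do not.)

4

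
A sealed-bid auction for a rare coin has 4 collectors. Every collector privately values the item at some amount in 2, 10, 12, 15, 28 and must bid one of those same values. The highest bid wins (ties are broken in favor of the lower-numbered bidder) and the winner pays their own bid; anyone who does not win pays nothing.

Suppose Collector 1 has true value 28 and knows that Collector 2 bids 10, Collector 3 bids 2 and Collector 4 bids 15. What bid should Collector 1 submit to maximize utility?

15

Bid 2: loses, pays 0, utility 0.
Bid 10: loses, pays 0, utility 0.
Bid 12: loses, pays 0, utility 0.
Bid 15: wins, pays 15, utility 28 - 15 = 13.
Bid 28: wins, pays 28, utility 28 - 28 = 0.
The best choice is 15 with utility 13.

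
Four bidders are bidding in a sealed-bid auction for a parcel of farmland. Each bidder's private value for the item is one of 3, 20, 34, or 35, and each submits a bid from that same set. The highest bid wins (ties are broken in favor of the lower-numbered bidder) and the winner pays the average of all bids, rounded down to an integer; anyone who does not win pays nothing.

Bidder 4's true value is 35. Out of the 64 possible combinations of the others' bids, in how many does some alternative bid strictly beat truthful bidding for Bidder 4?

1

Others bid (3, 3, 3): truth gives 24; bid 20 gives 28 > 24. Violating.
Others bid (3, 3, 20): truth gives 20; no alternative beats it.
Others bid (3, 3, 34): truth gives 17; no alternative beats it.
(Checking all 64 profiles: 1 has a profitable deviation, 63 do not.)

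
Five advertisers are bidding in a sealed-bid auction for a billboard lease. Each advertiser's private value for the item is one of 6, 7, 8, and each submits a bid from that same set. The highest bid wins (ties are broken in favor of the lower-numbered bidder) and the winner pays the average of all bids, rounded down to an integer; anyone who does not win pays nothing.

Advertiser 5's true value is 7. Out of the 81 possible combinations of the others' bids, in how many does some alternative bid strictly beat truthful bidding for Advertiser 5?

10

Others bid (6, 6, 6, 7): truth gives 0; bid 8 gives 1 > 0. Violating.
Others bid (6, 6, 7, 6): truth gives 0; bid 8 gives 1 > 0. Violating.
Others bid (6, 6, 7, 7): truth gives 0; bid 8 gives 1 > 0. Violating.
Others bid (6, 7, 6, 6): truth gives 0; bid 8 gives 1 > 0. Violating.
Others bid (6, 6, 6, 6): truth gives 1; no alternative beats it.
Others bid (6, 6, 6, 8): truth gives 0; no alternative beats it.
(Checking all 81 profiles: 10 have a profitable deviation, 71 do not.)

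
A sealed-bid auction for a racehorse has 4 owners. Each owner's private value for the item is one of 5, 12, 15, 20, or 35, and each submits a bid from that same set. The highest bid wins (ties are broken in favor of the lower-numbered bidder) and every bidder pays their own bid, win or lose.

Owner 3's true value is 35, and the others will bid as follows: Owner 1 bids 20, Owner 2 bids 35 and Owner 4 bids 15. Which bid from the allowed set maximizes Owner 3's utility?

Bid 5: loses but pays 5, utility -5.
Bid 12: loses but pays 12, utility -12.
Bid 15: loses but pays 15, utility -15.
Bid 20: loses but pays 20, utility -20.
Bid 35: loses but pays 35, utility -35.
The best choice is 5 with utility -5.

5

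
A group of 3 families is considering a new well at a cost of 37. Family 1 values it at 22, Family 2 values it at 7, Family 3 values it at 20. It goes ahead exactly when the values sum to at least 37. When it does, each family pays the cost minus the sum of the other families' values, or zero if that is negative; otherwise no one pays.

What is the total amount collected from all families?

Total value 49 ≥ cost 37, so it is built.
Family 1: others sum to 27; max(0, 37 - 27) = 10.
Family 2: others sum to 42; max(0, 37 - 42) = 0.
Family 3: others sum to 29; max(0, 37 - 29) = 8.
Total collected = 10 + 0 + 8 = 18.

18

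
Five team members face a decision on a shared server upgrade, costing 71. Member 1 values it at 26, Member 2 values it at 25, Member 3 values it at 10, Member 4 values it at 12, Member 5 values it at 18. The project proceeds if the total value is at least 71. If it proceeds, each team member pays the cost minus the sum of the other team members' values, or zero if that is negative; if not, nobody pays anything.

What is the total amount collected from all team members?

11

Total value 91 ≥ cost 71, so it is built.
Member 1: others sum to 65; max(0, 71 - 65) = 6.
Member 2: others sum to 66; max(0, 71 - 66) = 5.
Member 3: others sum to 81; max(0, 71 - 81) = 0.
Member 4: others sum to 79; max(0, 71 - 79) = 0.
Member 5: others sum to 73; max(0, 71 - 73) = 0.
Total collected = 6 + 5 + 0 + 0 + 0 = 11.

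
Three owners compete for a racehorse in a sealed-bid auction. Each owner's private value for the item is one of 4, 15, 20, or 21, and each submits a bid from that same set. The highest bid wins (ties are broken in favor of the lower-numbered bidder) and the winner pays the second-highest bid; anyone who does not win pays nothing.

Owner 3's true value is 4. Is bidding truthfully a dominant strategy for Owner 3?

Check each profile of the others' bids and compare truth against every alternative bid.
Others bid (4, 4): truth gives 0, best alternative gives 0.
Others bid (4, 15): truth gives 0, best alternative gives 0.
Others bid (4, 20): truth gives 0, best alternative gives 0.
Others bid (4, 21): truth gives 0, best alternative gives 0.
Others bid (15, 4): truth gives 0, best alternative gives 0.
Others bid (15, 15): truth gives 0, best alternative gives 0.
(Remaining 10 profiles checked similarly; truth is weakly best in each.)
In every case the truthful bid is at least as good as any alternative, so it is a dominant strategy.

Yes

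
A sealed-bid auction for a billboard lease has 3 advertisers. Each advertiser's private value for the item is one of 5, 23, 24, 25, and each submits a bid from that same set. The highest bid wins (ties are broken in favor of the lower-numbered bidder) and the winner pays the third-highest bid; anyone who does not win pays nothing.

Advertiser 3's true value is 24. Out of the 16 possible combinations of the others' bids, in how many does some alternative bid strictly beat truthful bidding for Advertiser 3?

4

Others bid (5, 24): truth gives 0; bid 25 gives 19 > 0. Violating.
Others bid (23, 24): truth gives 0; bid 25 gives 1 > 0. Violating.
Others bid (24, 5): truth gives 0; bid 25 gives 19 > 0. Violating.
Others bid (24, 23): truth gives 0; bid 25 gives 1 > 0. Violating.
Others bid (5, 5): truth gives 19; no alternative beats it.
Others bid (5, 23): truth gives 19; no alternative beats it.
(Checking all 16 profiles: 4 have a profitable deviation, 12 do not.)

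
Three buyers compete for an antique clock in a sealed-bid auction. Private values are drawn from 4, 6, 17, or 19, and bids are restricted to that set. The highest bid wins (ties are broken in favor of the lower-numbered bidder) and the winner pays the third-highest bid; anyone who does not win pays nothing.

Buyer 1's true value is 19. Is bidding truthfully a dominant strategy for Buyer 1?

Check each profile of the others' bids and compare truth against every alternative bid.
Others bid (4, 19): truth gives 15, best alternative gives 0.
Others bid (19, 4): truth gives 15, best alternative gives 0.
Others bid (6, 19): truth gives 13, best alternative gives 0.
Others bid (19, 6): truth gives 13, best alternative gives 0.
Others bid (17, 19): truth gives 2, best alternative gives 0.
Others bid (19, 17): truth gives 2, best alternative gives 0.
(Remaining 10 profiles checked similarly; truth is weakly best in each.)
In every case the truthful bid is at least as good as any alternative, so it is a dominant strategy.

Yes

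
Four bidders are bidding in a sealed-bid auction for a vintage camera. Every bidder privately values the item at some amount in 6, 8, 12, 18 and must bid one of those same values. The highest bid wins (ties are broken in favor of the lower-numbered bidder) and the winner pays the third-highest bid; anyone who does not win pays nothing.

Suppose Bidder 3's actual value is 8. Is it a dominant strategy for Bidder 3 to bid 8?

Consider the case where Bidder 1 bids 6, Bidder 2 bids 6 and Bidder 4 bids 12.
Truthful bid 8: loses, pays 0, utility 0.
Bid 12 instead: wins, pays 6, utility 8 - 6 = 2.
Since 2 > 0, bidding 12 is strictly better here, so truthful bidding is not dominant.

No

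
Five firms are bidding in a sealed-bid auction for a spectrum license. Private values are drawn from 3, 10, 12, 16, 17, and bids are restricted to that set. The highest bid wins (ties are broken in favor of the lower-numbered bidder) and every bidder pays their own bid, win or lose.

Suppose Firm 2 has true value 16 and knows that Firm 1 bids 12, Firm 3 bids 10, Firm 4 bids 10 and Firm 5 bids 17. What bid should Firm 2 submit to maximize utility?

Bid 3: loses but pays 3, utility -3.
Bid 10: loses but pays 10, utility -10.
Bid 12: loses but pays 12, utility -12.
Bid 16: loses but pays 16, utility -16.
Bid 17: wins, pays 17, utility 16 - 17 = -1.
The best choice is 17 with utility -1.

17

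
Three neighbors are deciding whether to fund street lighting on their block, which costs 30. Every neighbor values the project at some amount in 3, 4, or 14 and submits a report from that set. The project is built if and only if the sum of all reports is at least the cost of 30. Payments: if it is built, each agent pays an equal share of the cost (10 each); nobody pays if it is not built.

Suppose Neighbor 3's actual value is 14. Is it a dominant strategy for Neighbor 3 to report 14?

Check each profile of the others' reports and compare truth against every alternative report.
Others report (3, 14): truth gives 4, best alternative gives 0.
Others report (4, 14): truth gives 4, best alternative gives 0.
Others report (14, 3): truth gives 4, best alternative gives 0.
Others report (14, 4): truth gives 4, best alternative gives 0.
Others report (14, 14): truth gives 4, best alternative gives 4.
Others report (3, 3): truth gives 0, best alternative gives 0.
(Remaining 3 profiles checked similarly; truth is weakly best in each.)
In every case the truthful report is at least as good as any alternative, so it is a dominant strategy.

Yes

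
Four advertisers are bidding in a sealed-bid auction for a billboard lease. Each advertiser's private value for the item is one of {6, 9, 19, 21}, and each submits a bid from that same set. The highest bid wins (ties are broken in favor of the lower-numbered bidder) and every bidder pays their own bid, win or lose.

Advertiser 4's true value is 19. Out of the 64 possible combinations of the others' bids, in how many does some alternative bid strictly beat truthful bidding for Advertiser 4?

Others bid (6, 6, 6): truth gives 0; bid 9 gives 10 > 0. Violating.
Others bid (6, 6, 19): truth gives -19; bid 21 gives -2 > -19. Violating.
Others bid (6, 6, 21): truth gives -19; bid 6 gives -6 > -19. Violating.
Others bid (6, 9, 19): truth gives -19; bid 21 gives -2 > -19. Violating.
Others bid (6, 6, 9): truth gives 0; no alternative beats it.
Others bid (6, 9, 6): truth gives 0; no alternative beats it.
(Checking all 64 profiles: 57 have a profitable deviation, 7 do not.)

57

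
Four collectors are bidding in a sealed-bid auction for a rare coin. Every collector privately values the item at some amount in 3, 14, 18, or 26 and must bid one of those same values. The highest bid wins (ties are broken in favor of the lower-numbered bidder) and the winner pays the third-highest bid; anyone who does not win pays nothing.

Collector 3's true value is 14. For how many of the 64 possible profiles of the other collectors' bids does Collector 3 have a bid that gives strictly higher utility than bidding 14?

6

Others bid (3, 3, 18): truth gives 0; bid 18 gives 11 > 0. Violating.
Others bid (3, 3, 26): truth gives 0; bid 26 gives 11 > 0. Violating.
Others bid (3, 14, 3): truth gives 0; bid 18 gives 11 > 0. Violating.
Others bid (3, 18, 3): truth gives 0; bid 26 gives 11 > 0. Violating.
Others bid (3, 3, 3): truth gives 11; no alternative beats it.
Others bid (3, 3, 14): truth gives 11; no alternative beats it.
(Checking all 64 profiles: 6 have a profitable deviation, 58 do not.)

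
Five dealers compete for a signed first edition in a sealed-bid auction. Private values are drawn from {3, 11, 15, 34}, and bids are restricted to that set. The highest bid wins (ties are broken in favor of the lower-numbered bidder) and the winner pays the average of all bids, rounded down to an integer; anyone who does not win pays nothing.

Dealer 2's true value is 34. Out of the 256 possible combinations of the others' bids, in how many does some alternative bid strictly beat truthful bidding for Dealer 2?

Others bid (3, 3, 3, 3): truth gives 25; bid 11 gives 30 > 25. Violating.
Others bid (3, 3, 3, 11): truth gives 24; bid 11 gives 28 > 24. Violating.
Others bid (3, 3, 3, 15): truth gives 23; bid 15 gives 27 > 23. Violating.
Others bid (3, 3, 11, 3): truth gives 24; bid 11 gives 28 > 24. Violating.
Others bid (3, 3, 3, 34): truth gives 19; no alternative beats it.
Others bid (3, 3, 11, 34): truth gives 17; no alternative beats it.
(Checking all 256 profiles: 54 have a profitable deviation, 202 do not.)

54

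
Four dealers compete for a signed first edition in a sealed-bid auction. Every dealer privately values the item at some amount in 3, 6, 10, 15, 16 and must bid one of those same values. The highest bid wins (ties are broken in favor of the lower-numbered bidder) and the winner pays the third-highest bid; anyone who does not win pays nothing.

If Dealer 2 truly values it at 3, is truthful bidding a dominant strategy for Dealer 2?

Yes

Check each profile of the others' bids and compare truth against every alternative bid.
Others bid (3, 6, 6): truth gives 0, best alternative gives -3.
Others bid (3, 3, 3): truth gives 0, best alternative gives 0.
Others bid (3, 3, 6): truth gives 0, best alternative gives 0.
Others bid (3, 3, 10): truth gives 0, best alternative gives 0.
Others bid (3, 3, 15): truth gives 0, best alternative gives 0.
Others bid (3, 3, 16): truth gives 0, best alternative gives 0.
(Remaining 119 profiles checked similarly; truth is weakly best in each.)
In every case the truthful bid is at least as good as any alternative, so it is a dominant strategy.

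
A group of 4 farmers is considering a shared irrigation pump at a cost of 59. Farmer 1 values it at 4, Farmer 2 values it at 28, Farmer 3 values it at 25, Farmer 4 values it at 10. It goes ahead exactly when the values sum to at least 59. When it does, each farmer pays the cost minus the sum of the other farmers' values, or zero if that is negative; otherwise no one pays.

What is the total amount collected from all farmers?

39

Total value 67 ≥ cost 59, so it is built.
Farmer 1: others sum to 63; max(0, 59 - 63) = 0.
Farmer 2: others sum to 39; max(0, 59 - 39) = 20.
Farmer 3: others sum to 42; max(0, 59 - 42) = 17.
Farmer 4: others sum to 57; max(0, 59 - 57) = 2.
Total collected = 0 + 20 + 17 + 2 = 39.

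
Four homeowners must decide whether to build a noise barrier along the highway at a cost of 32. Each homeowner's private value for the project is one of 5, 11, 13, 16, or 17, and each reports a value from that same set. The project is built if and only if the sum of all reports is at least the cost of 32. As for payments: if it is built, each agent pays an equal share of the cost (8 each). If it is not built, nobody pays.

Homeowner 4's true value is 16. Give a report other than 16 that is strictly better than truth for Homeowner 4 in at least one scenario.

17

Suppose Homeowner 1 reports 5, Homeowner 2 reports 5 and Homeowner 3 reports 5.
Report 16: project not built, utility 0.
Report 17: project built, pays 8, utility 16 - 8 = 8.
So reporting 17 beats truth here (8 > 0).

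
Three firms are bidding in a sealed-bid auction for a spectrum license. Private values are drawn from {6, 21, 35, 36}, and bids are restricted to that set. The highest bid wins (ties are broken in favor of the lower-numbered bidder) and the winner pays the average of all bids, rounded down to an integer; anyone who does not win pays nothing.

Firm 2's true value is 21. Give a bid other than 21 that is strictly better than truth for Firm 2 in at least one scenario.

Suppose Firm 1 bids 21 and Firm 3 bids 6.
Bid 21: loses, pays 0, utility 0.
Bid 35: wins, pays 20, utility 21 - 20 = 1.
So bidding 35 beats truth here (1 > 0).

35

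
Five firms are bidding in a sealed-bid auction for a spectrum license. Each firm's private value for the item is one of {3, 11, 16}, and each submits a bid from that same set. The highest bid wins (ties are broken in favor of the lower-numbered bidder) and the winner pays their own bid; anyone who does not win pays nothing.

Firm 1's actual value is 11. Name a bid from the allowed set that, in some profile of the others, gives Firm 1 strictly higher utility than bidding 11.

3

Suppose Firm 2 bids 3, Firm 3 bids 3, Firm 4 bids 3 and Firm 5 bids 3.
Bid 11: wins, pays 11, utility 11 - 11 = 0.
Bid 3: wins, pays 3, utility 11 - 3 = 8.
So bidding 3 beats truth here (8 > 0).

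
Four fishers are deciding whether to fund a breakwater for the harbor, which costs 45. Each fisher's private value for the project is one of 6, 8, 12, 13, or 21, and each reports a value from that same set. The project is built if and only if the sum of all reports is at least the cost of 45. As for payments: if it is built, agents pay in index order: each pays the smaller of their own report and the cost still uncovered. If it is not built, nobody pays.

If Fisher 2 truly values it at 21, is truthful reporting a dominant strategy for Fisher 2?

No

Consider the case where Fisher 1 reports 6, Fisher 3 reports 6 and Fisher 4 reports 21.
Truthful report 21: project built, pays 21, utility 21 - 21 = 0.
Report 12 instead: project built, pays 12, utility 21 - 12 = 9.
Since 9 > 0, reporting 12 is strictly better here, so truthful reporting is not dominant.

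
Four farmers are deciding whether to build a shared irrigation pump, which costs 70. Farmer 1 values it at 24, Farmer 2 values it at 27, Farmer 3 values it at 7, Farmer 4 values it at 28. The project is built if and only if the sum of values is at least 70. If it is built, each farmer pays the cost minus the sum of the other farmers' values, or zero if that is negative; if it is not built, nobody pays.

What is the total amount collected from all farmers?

Total value 86 ≥ cost 70, so it is built.
Farmer 1: others sum to 62; max(0, 70 - 62) = 8.
Farmer 2: others sum to 59; max(0, 70 - 59) = 11.
Farmer 3: others sum to 79; max(0, 70 - 79) = 0.
Farmer 4: others sum to 58; max(0, 70 - 58) = 12.
Total collected = 8 + 11 + 0 + 12 = 31.

31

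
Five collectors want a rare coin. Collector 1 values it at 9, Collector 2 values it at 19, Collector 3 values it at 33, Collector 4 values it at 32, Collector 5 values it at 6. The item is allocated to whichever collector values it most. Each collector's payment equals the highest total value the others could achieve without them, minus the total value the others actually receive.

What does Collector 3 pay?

Collector 3 has the highest value and receives the item.
Without Collector 3, the item would go to the next-highest value, 32, so the others could achieve 32.
With Collector 3 present and winning, the others receive nothing, so their total is 0.
Payment = 32 - 0 = 32.

32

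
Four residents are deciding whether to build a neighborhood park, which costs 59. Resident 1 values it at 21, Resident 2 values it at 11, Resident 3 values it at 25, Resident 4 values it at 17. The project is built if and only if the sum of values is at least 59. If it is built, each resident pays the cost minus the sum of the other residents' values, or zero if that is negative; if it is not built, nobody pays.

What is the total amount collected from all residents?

18

Total value 74 ≥ cost 59, so it is built.
Resident 1: others sum to 53; max(0, 59 - 53) = 6.
Resident 2: others sum to 63; max(0, 59 - 63) = 0.
Resident 3: others sum to 49; max(0, 59 - 49) = 10.
Resident 4: others sum to 57; max(0, 59 - 57) = 2.
Total collected = 6 + 0 + 10 + 2 = 18.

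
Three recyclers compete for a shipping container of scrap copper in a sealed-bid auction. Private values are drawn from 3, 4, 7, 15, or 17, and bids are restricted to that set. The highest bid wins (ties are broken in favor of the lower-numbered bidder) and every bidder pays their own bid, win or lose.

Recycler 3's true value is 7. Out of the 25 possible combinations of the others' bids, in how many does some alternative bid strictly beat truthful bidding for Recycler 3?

Others bid (3, 3): truth gives 0; bid 4 gives 3 > 0. Violating.
Others bid (3, 7): truth gives -7; bid 3 gives -3 > -7. Violating.
Others bid (3, 15): truth gives -7; bid 3 gives -3 > -7. Violating.
Others bid (3, 17): truth gives -7; bid 3 gives -3 > -7. Violating.
Others bid (3, 4): truth gives 0; no alternative beats it.
Others bid (4, 3): truth gives 0; no alternative beats it.
(Checking all 25 profiles: 22 have a profitable deviation, 3 do not.)

22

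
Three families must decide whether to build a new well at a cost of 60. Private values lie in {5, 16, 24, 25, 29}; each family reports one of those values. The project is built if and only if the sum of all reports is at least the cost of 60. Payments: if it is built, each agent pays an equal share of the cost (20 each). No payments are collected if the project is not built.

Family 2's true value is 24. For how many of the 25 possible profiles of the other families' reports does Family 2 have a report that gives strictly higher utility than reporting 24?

3

Others report (5, 29): truth gives 0; report 29 gives 4 > 0. Violating.
Others report (16, 16): truth gives 0; report 29 gives 4 > 0. Violating.
Others report (29, 5): truth gives 0; report 29 gives 4 > 0. Violating.
Others report (5, 5): truth gives 0; no alternative beats it.
Others report (5, 16): truth gives 0; no alternative beats it.
(Checking all 25 profiles: 3 have a profitable deviation, 22 do not.)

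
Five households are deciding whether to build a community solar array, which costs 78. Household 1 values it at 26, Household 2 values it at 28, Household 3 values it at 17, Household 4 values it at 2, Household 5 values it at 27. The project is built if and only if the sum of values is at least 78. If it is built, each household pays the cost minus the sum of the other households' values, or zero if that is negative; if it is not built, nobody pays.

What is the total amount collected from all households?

15

Total value 100 ≥ cost 78, so it is built.
Household 1: others sum to 74; max(0, 78 - 74) = 4.
Household 2: others sum to 72; max(0, 78 - 72) = 6.
Household 3: others sum to 83; max(0, 78 - 83) = 0.
Household 4: others sum to 98; max(0, 78 - 98) = 0.
Household 5: others sum to 73; max(0, 78 - 73) = 5.
Total collected = 4 + 6 + 0 + 0 + 5 = 15.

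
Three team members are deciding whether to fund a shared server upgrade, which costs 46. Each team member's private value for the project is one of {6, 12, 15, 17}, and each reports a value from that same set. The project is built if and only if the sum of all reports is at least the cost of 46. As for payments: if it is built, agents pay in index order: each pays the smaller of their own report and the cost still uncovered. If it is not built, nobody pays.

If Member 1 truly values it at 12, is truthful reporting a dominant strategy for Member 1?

Check each profile of the others' reports and compare truth against every alternative report.
Others report (6, 6): truth gives 0, best alternative gives 0.
Others report (6, 12): truth gives 0, best alternative gives 0.
Others report (6, 15): truth gives 0, best alternative gives 0.
Others report (6, 17): truth gives 0, best alternative gives 0.
Others report (12, 6): truth gives 0, best alternative gives 0.
Others report (12, 12): truth gives 0, best alternative gives 0.
(Remaining 10 profiles checked similarly; truth is weakly best in each.)
In every case the truthful report is at least as good as any alternative, so it is a dominant strategy.

Yes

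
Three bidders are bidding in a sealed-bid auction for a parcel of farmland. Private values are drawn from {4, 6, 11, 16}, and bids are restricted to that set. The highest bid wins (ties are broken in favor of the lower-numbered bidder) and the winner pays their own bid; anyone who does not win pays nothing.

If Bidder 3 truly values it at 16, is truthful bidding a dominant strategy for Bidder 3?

Consider the case where Bidder 1 bids 4 and Bidder 2 bids 4.
Truthful bid 16: wins, pays 16, utility 16 - 16 = 0.
Bid 6 instead: wins, pays 6, utility 16 - 6 = 10.
Since 10 > 0, bidding 6 is strictly better here, so truthful bidding is not dominant.

No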